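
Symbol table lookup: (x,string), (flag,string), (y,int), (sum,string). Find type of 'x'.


Lookup 'x' → type string


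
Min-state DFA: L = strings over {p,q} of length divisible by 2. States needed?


Track length mod 2: states 0..1, accept at 0
Minimal DFA: 2 states


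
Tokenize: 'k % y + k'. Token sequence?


Scan left to right, longest-match per lexeme
Tokens: ID(k), OP(%), ID(y), OP(+), ID(k)


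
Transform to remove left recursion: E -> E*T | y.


Left-recursive alternatives: E*T; non-recursive: y
Introduce E': E -> yE', E' -> *TE' | ε


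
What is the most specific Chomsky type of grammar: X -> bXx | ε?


Single nonterminal LHS, but b^n x^n is not regular
Classification: Type 2 (Context-Free)


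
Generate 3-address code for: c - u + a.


Break into single-operator statements:
t1 = c - u
t2 = t1 + a


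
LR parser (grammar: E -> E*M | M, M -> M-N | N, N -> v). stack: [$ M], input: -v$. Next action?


shift '-' to continue M -> M-N
Action: shift


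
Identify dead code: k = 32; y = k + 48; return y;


k is read by y's definition; y is returned
No dead code


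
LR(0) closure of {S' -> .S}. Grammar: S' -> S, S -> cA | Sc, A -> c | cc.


Start: S' -> .S
For each item with dot before a nonterminal B, add B -> .γ for every B-production
Closure: [S' -> .S, S -> .cA, S -> .Sc]


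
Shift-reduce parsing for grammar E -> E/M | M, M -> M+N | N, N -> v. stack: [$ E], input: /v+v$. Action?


shift '/' to continue E -> E/M
Action: shift


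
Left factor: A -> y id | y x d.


Common prefix: 'y'
Factored: A -> y A', A' -> id | x d


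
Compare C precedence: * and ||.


'*' is multiplicative (level 10); '||' is logical OR (level 1)
Higher level binds tighter
'*' has higher precedence than '||'


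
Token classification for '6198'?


Pattern: digits only
Type: INTEGER_LITERAL


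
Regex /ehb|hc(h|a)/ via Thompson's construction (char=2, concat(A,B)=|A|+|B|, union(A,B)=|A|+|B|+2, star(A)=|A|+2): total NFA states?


Syntax tree has 7 char leaf(s), 2 union(s), 0 star(s)
chars contribute 7×2 = 14; each union adds +2; each star adds +2
Total: 14 + 4 + 0 = 18 states


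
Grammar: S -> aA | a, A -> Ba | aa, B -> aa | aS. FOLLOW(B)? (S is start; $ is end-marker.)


$ ∈ FOLLOW(S). For each A -> αBβ: add FIRST(β)\{ε} to FOLLOW(B); if β nullable, add FOLLOW(A).
FOLLOW(B) = {a}


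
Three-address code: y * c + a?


Break into single-operator statements:
t1 = y * c
t2 = t1 + a


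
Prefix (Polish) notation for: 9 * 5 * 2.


left-to-right (same/higher precedence on left): tree is (* (* 9 5) 2)
Prefix: * * 9 5 2


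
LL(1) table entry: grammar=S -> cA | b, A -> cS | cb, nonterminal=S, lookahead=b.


For [S, b]: 'b' ∈ FIRST(b)
Entry: S -> b


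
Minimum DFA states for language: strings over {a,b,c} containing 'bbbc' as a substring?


KMP-style automaton: 4 progress states + 1 absorbing accept = 5
Minimal DFA: 5 states


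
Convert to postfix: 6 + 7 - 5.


Left to right (same or higher precedence on left)
Postfix: 6 7 + 5 -


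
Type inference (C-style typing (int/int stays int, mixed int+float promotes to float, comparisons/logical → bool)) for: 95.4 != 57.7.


Operand types: float != float
Rule: comparison yields bool
Result type: bool


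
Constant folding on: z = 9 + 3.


9 + 3 = 12 at compile time
Optimized: z = 12


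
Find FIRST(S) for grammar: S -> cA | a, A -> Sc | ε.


Per alternative of S: FIRST(cA) = {c}; FIRST(a) = {a}
FIRST(S) = {a, c}


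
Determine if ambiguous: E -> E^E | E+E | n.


'n^n+n' has two parse trees (no precedence encoded between ^ and +)
Ambiguous


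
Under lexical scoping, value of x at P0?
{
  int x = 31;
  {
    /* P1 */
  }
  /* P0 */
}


x declared in the same block as P0
x = 31


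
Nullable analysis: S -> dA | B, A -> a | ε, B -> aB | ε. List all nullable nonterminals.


A nonterminal is nullable iff some alternative derives ε (directly, or every symbol in it is nullable)
Nullable: {A, B, S}


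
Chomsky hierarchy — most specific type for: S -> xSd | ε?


Single nonterminal LHS, but x^n d^n is not regular
Classification: Type 2 (Context-Free)


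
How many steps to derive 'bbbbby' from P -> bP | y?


Derivation: P => bP => bbP => bbbP => bbbbP => bbbbbP => bbbbby
Steps: 6


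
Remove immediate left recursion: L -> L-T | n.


Left-recursive alternatives: L-T; non-recursive: n
Introduce L': L -> nL', L' -> -TL' | ε


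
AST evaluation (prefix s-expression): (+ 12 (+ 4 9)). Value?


Evaluate inner: (+ 4 9) = 13
Evaluate root: (+ 12 13) = 25
Result: 25


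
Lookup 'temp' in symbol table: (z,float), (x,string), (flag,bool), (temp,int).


Lookup 'temp' → type int


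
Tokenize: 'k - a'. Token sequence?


Scan left to right, longest-match per lexeme
Tokens: ID(k), OP(-), ID(a)


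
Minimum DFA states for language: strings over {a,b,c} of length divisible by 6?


Track length mod 6: states 0..5, accept at 0
Minimal DFA: 6 states


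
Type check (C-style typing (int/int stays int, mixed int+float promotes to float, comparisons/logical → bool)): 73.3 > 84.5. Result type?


Operand types: float > float
Rule: comparison yields bool
Result type: bool


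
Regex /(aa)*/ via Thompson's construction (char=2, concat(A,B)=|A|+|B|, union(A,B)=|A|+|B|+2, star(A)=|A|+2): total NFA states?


Syntax tree has 2 char leaf(s), 0 union(s), 1 star(s)
chars contribute 2×2 = 4; each union adds +2; each star adds +2
Total: 4 + 0 + 2 = 6 states


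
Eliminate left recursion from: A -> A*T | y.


Left-recursive alternatives: A*T; non-recursive: y
Introduce A': A -> yA', A' -> *TA' | ε


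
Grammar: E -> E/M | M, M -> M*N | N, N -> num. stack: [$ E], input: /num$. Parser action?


shift '/' to continue E -> E/M
Action: shift


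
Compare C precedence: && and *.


'*' is multiplicative (level 10); '&&' is logical AND (level 2)
Higher level binds tighter
'*' has higher precedence than '&&'


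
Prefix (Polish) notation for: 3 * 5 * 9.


left-to-right (same/higher precedence on left): tree is (* (* 3 5) 9)
Prefix: * * 3 5 9


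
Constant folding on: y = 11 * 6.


11 * 6 = 66 at compile time
Optimized: y = 66


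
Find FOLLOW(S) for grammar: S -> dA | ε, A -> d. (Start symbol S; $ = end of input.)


$ ∈ FOLLOW(S). For each A -> αBβ: add FIRST(β)\{ε} to FOLLOW(B); if β nullable, add FOLLOW(A).
FOLLOW(S) = {$}


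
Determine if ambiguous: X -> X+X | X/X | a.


'a+a/a' has two parse trees (no precedence encoded between + and /)
Ambiguous


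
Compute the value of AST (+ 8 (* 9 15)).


Evaluate inner: (* 9 15) = 135
Evaluate root: (+ 8 135) = 143
Result: 143


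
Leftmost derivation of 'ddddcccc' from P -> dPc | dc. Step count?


Derivation: P => dPc => ddPcc => dddPccc => ddddcccc
Steps: 4


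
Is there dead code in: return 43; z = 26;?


statement follows a return and is unreachable
Dead: 'z = 26'


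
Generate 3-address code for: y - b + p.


Break into single-operator statements:
t1 = y - b
t2 = t1 + p


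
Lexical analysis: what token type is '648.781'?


Pattern: digits with a decimal point
Type: FLOAT_LITERAL


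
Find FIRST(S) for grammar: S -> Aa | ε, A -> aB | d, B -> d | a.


Per alternative of S: FIRST(Aa) = {a, d}; FIRST(ε) = {ε}
FIRST(S) = {a, d, ε}


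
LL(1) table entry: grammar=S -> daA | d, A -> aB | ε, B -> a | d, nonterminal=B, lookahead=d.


For [B, d]: 'd' ∈ FIRST(d)
Entry: B -> d


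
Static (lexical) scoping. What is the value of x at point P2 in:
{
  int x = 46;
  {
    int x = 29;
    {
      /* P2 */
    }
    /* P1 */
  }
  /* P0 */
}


P2's block does not declare x; resolves to the enclosing declaration at depth 1
x = 29


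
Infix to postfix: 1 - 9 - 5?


Left to right (same or higher precedence on left)
Postfix: 1 9 - 5 -


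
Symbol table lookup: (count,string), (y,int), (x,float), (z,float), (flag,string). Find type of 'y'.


Lookup 'y' → type int


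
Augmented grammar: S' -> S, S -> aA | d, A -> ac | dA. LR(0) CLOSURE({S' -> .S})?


Start: S' -> .S
For each item with dot before a nonterminal B, add B -> .γ for every B-production
Closure: [S' -> .S, S -> .aA, S -> .d]


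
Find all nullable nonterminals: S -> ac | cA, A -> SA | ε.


A nonterminal is nullable iff some alternative derives ε (directly, or every symbol in it is nullable)
Nullable: {A}


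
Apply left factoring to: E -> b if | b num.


Common prefix: 'b'
Factored: E -> b E', E' -> if | num


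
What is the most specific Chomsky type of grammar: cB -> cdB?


LHS has context (more than one symbol) and |LHS| ≤ |RHS|
Classification: Type 1 (Context-Sensitive)


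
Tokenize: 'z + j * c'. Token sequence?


Scan left to right, longest-match per lexeme
Tokens: ID(z), OP(+), ID(j), OP(*), ID(c)


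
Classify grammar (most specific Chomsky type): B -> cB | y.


Right-linear: every RHS is a terminal or a terminal followed by one nonterminal
Classification: Type 3 (Regular)


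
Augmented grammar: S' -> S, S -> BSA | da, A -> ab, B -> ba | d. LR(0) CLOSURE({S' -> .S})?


Start: S' -> .S
For each item with dot before a nonterminal B, add B -> .γ for every B-production
Closure: [S' -> .S, S -> .BSA, S -> .da, B -> .ba, B -> .d]


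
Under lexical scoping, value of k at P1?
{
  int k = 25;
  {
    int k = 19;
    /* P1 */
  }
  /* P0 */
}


k declared in the same block as P1
k = 19


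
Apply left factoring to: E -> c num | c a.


Common prefix: 'c'
Factored: E -> c E', E' -> num | a


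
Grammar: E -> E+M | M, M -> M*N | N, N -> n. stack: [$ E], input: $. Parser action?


start symbol E on stack, input exhausted
Action: accept


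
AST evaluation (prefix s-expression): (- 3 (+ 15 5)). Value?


Evaluate inner: (+ 15 5) = 20
Evaluate root: (- 3 20) = -17
Result: -17


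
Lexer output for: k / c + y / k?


Scan left to right, longest-match per lexeme
Tokens: ID(k), OP(/), ID(c), OP(+), ID(y), OP(/), ID(k)


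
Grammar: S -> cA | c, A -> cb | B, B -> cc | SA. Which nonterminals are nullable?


A nonterminal is nullable iff some alternative derives ε (directly, or every symbol in it is nullable)
Nullable: {}


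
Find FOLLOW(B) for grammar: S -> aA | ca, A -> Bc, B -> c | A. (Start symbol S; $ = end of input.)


$ ∈ FOLLOW(S). For each A -> αBβ: add FIRST(β)\{ε} to FOLLOW(B); if β nullable, add FOLLOW(A).
FOLLOW(B) = {c}


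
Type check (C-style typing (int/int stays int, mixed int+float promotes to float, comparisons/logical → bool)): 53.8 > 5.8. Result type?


Operand types: float > float
Rule: comparison yields bool
Result type: bool


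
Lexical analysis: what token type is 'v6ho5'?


Pattern: letter/underscore followed by alphanumerics, not a keyword
Type: IDENTIFIER


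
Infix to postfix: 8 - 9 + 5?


Left to right (same or higher precedence on left)
Postfix: 8 9 - 5 +


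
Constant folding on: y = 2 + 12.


2 + 12 = 14 at compile time
Optimized: y = 14


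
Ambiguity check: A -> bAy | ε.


balanced b^n…y^n: each string has a unique parse
Unambiguous


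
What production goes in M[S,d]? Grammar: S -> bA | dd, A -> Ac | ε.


For [S, d]: 'd' ∈ FIRST(dd)
Entry: S -> dd


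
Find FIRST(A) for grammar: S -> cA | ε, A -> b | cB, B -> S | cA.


Per alternative of A: FIRST(b) = {b}; FIRST(cB) = {c}
FIRST(A) = {b, c}


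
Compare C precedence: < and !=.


'<' is relational (level 7); '!=' is equality (level 6)
Higher level binds tighter
'<' has higher precedence than '!='


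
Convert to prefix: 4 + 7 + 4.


left-to-right (same/higher precedence on left): tree is (+ (+ 4 7) 4)
Prefix: + + 4 7 4


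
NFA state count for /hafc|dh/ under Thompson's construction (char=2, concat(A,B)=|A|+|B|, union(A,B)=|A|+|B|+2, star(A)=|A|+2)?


Syntax tree has 6 char leaf(s), 1 union(s), 0 star(s)
chars contribute 6×2 = 12; each union adds +2; each star adds +2
Total: 12 + 2 + 0 = 14 states


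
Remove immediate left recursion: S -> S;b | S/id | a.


Left-recursive alternatives: S;b, S/id; non-recursive: a
Introduce S': S -> aS', S' -> ;bS' | /idS' | ε


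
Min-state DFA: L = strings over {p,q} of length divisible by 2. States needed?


Track length mod 2: states 0..1, accept at 0
Minimal DFA: 2 states


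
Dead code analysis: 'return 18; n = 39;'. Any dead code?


statement follows a return and is unreachable
Dead: 'n = 39'


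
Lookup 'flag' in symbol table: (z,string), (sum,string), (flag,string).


Lookup 'flag' → type string


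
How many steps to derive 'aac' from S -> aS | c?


Derivation: S => aS => aaS => aac
Steps: 3


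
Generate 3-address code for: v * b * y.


Break into single-operator statements:
t1 = v * b
t2 = t1 * y


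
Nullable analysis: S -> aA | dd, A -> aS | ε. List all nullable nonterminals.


A nonterminal is nullable iff some alternative derives ε (directly, or every symbol in it is nullable)
Nullable: {A}


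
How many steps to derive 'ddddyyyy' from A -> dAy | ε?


Derivation: A => dAy => ddAyy => dddAyyy => ddddAyyyy => ddddyyyy
Steps: 5


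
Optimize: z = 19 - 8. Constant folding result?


19 - 8 = 11 at compile time
Optimized: z = 11


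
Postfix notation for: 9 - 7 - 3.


Left to right (same or higher precedence on left)
Postfix: 9 7 - 3 -


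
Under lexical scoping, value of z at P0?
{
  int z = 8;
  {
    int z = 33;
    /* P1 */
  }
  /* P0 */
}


z declared in the same block as P0
z = 8


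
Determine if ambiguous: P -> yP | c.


right-linear, alternatives start with distinct terminals 'y' vs 'c': unique leftmost derivation
Unambiguous


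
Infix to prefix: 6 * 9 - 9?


left-to-right (same/higher precedence on left): tree is (- (* 6 9) 9)
Prefix: - * 6 9 9


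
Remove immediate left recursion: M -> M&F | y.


Left-recursive alternatives: M&F; non-recursive: y
Introduce M': M -> yM', M' -> &FM' | ε


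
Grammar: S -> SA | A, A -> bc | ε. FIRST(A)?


Per alternative of A: FIRST(bc) = {b}; FIRST(ε) = {ε}
FIRST(A) = {b, ε}


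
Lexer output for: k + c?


Scan left to right, longest-match per lexeme
Tokens: ID(k), OP(+), ID(c)


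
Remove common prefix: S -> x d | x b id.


Common prefix: 'x'
Factored: S -> x S', S' -> d | b id


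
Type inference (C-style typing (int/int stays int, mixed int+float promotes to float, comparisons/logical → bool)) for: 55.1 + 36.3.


Operand types: float + float
Rule: mixed int/float promotes to float; int/int stays int
Result type: float


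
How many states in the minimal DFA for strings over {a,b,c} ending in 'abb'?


Track the longest suffix of input matching a prefix of 'abb': 4 classes (prefixes of length 0..3)
Minimal DFA: 4 states


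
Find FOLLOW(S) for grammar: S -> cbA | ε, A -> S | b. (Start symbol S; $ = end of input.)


$ ∈ FOLLOW(S). For each A -> αBβ: add FIRST(β)\{ε} to FOLLOW(B); if β nullable, add FOLLOW(A).
FOLLOW(S) = {$}


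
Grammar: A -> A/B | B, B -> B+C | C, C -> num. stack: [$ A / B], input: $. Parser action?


handle 'A/B' on top; lookahead ∈ FOLLOW(A) = {/, $}
Action: reduce (A -> A/B)


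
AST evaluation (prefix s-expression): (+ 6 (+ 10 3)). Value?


Evaluate inner: (+ 10 3) = 13
Evaluate root: (+ 6 13) = 19
Result: 19


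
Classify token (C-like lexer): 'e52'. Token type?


Pattern: letter/underscore followed by alphanumerics, not a keyword
Type: IDENTIFIER


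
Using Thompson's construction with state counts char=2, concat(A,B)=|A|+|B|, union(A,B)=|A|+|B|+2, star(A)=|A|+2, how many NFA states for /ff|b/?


Syntax tree has 3 char leaf(s), 1 union(s), 0 star(s)
chars contribute 3×2 = 6; each union adds +2; each star adds +2
Total: 6 + 2 + 0 = 8 states


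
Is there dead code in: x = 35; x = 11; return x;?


first assignment to x is overwritten before any read
Dead: 'x = 35'


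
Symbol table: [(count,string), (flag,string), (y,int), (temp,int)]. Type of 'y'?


Lookup 'y' → type int


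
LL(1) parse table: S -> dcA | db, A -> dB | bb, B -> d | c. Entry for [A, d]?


For [A, d]: 'd' ∈ FIRST(dB)
Entry: A -> dB


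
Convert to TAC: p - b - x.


Break into single-operator statements:
t1 = p - b
t2 = t1 - x


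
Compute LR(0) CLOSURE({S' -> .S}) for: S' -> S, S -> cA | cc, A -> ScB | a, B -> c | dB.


Start: S' -> .S
For each item with dot before a nonterminal B, add B -> .γ for every B-production
Closure: [S' -> .S, S -> .cA, S -> .cc]


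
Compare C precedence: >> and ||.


'>>' is shift (level 8); '||' is logical OR (level 1)
Higher level binds tighter
'>>' has higher precedence than '||'


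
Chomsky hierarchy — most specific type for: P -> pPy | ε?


Single nonterminal LHS, but p^n y^n is not regular
Classification: Type 2 (Context-Free)


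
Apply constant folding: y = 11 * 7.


11 * 7 = 77 at compile time
Optimized: y = 77


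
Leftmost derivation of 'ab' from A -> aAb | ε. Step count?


Derivation: A => aAb => ab
Steps: 2


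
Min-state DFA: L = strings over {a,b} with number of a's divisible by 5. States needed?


Track (count of a) mod 5: states 0..4, accept at 0
Minimal DFA: 5 states


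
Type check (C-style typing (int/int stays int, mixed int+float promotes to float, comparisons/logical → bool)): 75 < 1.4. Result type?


Operand types: int < float
Rule: comparison yields bool
Result type: bool


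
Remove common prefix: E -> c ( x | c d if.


Common prefix: 'c'
Factored: E -> c E', E' -> ( x | d if


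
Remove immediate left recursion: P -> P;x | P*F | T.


Left-recursive alternatives: P;x, P*F; non-recursive: T
Introduce P': P -> TP', P' -> ;xP' | *FP' | ε


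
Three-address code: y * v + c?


Break into single-operator statements:
t1 = y * v
t2 = t1 + c


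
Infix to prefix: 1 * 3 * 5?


left-to-right (same/higher precedence on left): tree is (* (* 1 3) 5)
Prefix: * * 1 3 5


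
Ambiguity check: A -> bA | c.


right-linear, alternatives start with distinct terminals 'b' vs 'c': unique leftmost derivation
Unambiguous


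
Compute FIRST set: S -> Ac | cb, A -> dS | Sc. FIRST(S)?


Per alternative of S: FIRST(Ac) = {c, d}; FIRST(cb) = {c}
FIRST(S) = {c, d}


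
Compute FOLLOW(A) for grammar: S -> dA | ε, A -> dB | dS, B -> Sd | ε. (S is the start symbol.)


$ ∈ FOLLOW(S). For each A -> αBβ: add FIRST(β)\{ε} to FOLLOW(B); if β nullable, add FOLLOW(A).
FOLLOW(A) = {$, d}


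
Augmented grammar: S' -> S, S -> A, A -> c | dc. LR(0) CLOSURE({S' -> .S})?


Start: S' -> .S
For each item with dot before a nonterminal B, add B -> .γ for every B-production
Closure: [S' -> .S, S -> .A, A -> .c, A -> .dc]


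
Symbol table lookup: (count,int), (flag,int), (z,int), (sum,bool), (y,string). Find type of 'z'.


Lookup 'z' → type int


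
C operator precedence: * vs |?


'*' is multiplicative (level 10); '|' is bitwise OR (level 3)
Higher level binds tighter
'*' has higher precedence than '|'


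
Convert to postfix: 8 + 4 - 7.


Left to right (same or higher precedence on left)
Postfix: 8 4 + 7 -


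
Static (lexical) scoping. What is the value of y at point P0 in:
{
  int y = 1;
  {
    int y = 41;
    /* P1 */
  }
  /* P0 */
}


y declared in the same block as P0
y = 1


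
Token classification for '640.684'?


Pattern: digits with a decimal point
Type: FLOAT_LITERAL


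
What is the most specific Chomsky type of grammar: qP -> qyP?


LHS has context (more than one symbol) and |LHS| ≤ |RHS|
Classification: Type 1 (Context-Sensitive)


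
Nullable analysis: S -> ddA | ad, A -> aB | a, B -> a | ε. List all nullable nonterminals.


A nonterminal is nullable iff some alternative derives ε (directly, or every symbol in it is nullable)
Nullable: {B}


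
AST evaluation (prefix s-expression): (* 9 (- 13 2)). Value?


Evaluate inner: (- 13 2) = 11
Evaluate root: (* 9 11) = 99
Result: 99


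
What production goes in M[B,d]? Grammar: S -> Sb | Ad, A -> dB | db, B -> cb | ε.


For [B, d]: ε is nullable and 'd' ∈ FOLLOW(B)
Entry: B -> ε


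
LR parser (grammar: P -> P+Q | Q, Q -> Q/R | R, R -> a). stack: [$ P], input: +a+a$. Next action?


shift '+' to continue P -> P+Q
Action: shift


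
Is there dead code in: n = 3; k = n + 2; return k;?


n is read by k's definition; k is returned
No dead code


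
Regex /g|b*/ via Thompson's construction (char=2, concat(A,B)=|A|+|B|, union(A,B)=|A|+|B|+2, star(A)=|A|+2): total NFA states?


Syntax tree has 2 char leaf(s), 1 union(s), 1 star(s)
chars contribute 2×2 = 4; each union adds +2; each star adds +2
Total: 4 + 2 + 2 = 8 states


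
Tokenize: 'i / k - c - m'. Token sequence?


Scan left to right, longest-match per lexeme
Tokens: ID(i), OP(/), ID(k), OP(-), ID(c), OP(-), ID(m)


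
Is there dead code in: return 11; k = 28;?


statement follows a return and is unreachable
Dead: 'k = 28'


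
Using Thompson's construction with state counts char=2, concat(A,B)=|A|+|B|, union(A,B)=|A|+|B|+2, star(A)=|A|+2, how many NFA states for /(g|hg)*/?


Syntax tree has 3 char leaf(s), 1 union(s), 1 star(s)
chars contribute 3×2 = 6; each union adds +2; each star adds +2
Total: 6 + 2 + 2 = 10 states


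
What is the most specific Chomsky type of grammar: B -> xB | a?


Right-linear: every RHS is a terminal or a terminal followed by one nonterminal
Classification: Type 3 (Regular)


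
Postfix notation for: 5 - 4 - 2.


Left to right (same or higher precedence on left)
Postfix: 5 4 - 2 -


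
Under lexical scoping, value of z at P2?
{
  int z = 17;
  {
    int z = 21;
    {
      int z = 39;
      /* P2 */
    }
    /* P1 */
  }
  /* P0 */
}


z declared in the same block as P2
z = 39


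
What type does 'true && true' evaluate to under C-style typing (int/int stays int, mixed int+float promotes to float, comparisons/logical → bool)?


Operand types: bool && bool
Rule: logical operators take bool operands and yield bool
Result type: bool


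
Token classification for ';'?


Pattern: delimiter/punctuation
Type: PUNCTUATION


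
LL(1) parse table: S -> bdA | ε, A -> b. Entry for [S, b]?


For [S, b]: 'b' ∈ FIRST(bdA)
Entry: S -> bdA


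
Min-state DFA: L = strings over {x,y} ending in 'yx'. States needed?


Track the longest suffix of input matching a prefix of 'yx': 3 classes (prefixes of length 0..2)
Minimal DFA: 3 states


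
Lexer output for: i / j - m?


Scan left to right, longest-match per lexeme
Tokens: ID(i), OP(/), ID(j), OP(-), ID(m)


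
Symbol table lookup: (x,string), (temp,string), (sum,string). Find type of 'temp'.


Lookup 'temp' → type string


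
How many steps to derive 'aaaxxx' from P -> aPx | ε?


Derivation: P => aPx => aaPxx => aaaPxxx => aaaxxx
Steps: 4


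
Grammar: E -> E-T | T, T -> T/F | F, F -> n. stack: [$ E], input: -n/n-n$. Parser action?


shift '-' to continue E -> E-T
Action: shift


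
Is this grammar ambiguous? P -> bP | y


right-linear, alternatives start with distinct terminals 'b' vs 'y': unique leftmost derivation
Unambiguous


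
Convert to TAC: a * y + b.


Break into single-operator statements:
t1 = a * y
t2 = t1 + b


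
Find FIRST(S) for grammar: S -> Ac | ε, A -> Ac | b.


Per alternative of S: FIRST(Ac) = {b}; FIRST(ε) = {ε}
FIRST(S) = {b, ε}


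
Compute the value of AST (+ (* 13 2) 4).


Evaluate inner: (* 13 2) = 26
Evaluate root: (+ 26 4) = 30
Result: 30


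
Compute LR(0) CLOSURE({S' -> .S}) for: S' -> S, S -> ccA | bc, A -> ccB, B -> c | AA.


Start: S' -> .S
For each item with dot before a nonterminal B, add B -> .γ for every B-production
Closure: [S' -> .S, S -> .ccA, S -> .bc]


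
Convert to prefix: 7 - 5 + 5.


left-to-right (same/higher precedence on left): tree is (+ (- 7 5) 5)
Prefix: + - 7 5 5


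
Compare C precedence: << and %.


'%' is multiplicative (level 10); '<<' is shift (level 8)
Higher level binds tighter
'%' has higher precedence than '<<'


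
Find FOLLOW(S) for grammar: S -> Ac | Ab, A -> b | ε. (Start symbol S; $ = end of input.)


$ ∈ FOLLOW(S). For each A -> αBβ: add FIRST(β)\{ε} to FOLLOW(B); if β nullable, add FOLLOW(A).
FOLLOW(S) = {$}


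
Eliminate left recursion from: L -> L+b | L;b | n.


Left-recursive alternatives: L+b, L;b; non-recursive: n
Introduce L': L -> nL', L' -> +bL' | ;bL' | ε


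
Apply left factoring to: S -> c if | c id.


Common prefix: 'c'
Factored: S -> c S', S' -> if | id


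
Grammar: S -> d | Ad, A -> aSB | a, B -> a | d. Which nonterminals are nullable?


A nonterminal is nullable iff some alternative derives ε (directly, or every symbol in it is nullable)
Nullable: {}


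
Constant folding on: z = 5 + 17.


5 + 17 = 22 at compile time
Optimized: z = 22


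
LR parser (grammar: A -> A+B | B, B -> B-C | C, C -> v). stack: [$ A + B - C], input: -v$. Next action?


handle 'B-C' on top
Action: reduce (B -> B-C)


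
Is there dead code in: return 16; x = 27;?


statement follows a return and is unreachable
Dead: 'x = 27'


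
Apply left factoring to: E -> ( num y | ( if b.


Common prefix: '('
Factored: E -> ( E', E' -> num y | if b


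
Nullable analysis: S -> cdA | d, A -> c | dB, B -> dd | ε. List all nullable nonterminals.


A nonterminal is nullable iff some alternative derives ε (directly, or every symbol in it is nullable)
Nullable: {B}


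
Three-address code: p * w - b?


Break into single-operator statements:
t1 = p * w
t2 = t1 - b


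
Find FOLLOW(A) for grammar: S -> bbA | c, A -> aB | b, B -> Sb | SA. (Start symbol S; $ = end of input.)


$ ∈ FOLLOW(S). For each A -> αBβ: add FIRST(β)\{ε} to FOLLOW(B); if β nullable, add FOLLOW(A).
FOLLOW(A) = {$, a, b}


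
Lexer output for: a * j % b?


Scan left to right, longest-match per lexeme
Tokens: ID(a), OP(*), ID(j), OP(%), ID(b)


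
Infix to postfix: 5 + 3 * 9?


* has higher precedence, evaluate 3*9 first
Postfix: 5 3 9 * +


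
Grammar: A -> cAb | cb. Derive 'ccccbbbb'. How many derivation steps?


Derivation: A => cAb => ccAbb => cccAbbb => ccccbbbb
Steps: 4


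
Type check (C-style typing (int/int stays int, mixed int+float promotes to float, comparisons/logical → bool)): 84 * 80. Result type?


Operand types: int * int
Rule: mixed int/float promotes to float; int/int stays int
Result type: int


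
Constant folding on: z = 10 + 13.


10 + 13 = 23 at compile time
Optimized: z = 23


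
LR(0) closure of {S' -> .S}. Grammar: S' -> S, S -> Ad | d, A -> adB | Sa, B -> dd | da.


Start: S' -> .S
For each item with dot before a nonterminal B, add B -> .γ for every B-production
Closure: [S' -> .S, S -> .Ad, S -> .d, A -> .adB, A -> .Sa]


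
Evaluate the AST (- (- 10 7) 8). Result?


Evaluate inner: (- 10 7) = 3
Evaluate root: (- 3 8) = -5
Result: -5


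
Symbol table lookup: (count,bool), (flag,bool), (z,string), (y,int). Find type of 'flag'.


Lookup 'flag' → type bool


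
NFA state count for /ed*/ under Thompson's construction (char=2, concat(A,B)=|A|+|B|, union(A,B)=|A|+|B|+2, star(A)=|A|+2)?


Syntax tree has 2 char leaf(s), 0 union(s), 1 star(s)
chars contribute 2×2 = 4; each union adds +2; each star adds +2
Total: 4 + 0 + 2 = 6 states


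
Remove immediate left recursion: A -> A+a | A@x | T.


Left-recursive alternatives: A+a, A@x; non-recursive: T
Introduce A': A -> TA', A' -> +aA' | @xA' | ε


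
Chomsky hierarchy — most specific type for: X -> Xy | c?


Left-linear: every RHS is a terminal or one nonterminal followed by a terminal
Classification: Type 3 (Regular)


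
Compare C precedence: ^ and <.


'<' is relational (level 7); '^' is bitwise XOR (level 4)
Higher level binds tighter
'<' has higher precedence than '^'


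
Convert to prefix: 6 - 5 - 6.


left-to-right (same/higher precedence on left): tree is (- (- 6 5) 6)
Prefix: - - 6 5 6


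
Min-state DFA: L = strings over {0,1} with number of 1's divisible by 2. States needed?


Track (count of 1) mod 2: states 0..1, accept at 0
Minimal DFA: 2 states


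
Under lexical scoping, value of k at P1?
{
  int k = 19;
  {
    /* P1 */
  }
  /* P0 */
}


P1's block does not declare k; resolves to the enclosing declaration at depth 0
k = 19


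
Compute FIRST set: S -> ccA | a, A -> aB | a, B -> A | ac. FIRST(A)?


Per alternative of A: FIRST(aB) = {a}; FIRST(a) = {a}
FIRST(A) = {a}


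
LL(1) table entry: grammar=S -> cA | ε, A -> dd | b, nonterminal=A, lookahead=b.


For [A, b]: 'b' ∈ FIRST(b)
Entry: A -> b


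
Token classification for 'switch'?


Pattern: reserved word
Type: KEYWORD


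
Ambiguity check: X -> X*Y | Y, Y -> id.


precedence layered via separate nonterminal Y: deterministic
Unambiguous


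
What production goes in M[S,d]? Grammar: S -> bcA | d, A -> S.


For [S, d]: 'd' ∈ FIRST(d)
Entry: S -> d


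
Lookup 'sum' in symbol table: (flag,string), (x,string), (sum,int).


Lookup 'sum' → type int


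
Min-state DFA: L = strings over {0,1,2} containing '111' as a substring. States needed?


KMP-style automaton: 3 progress states + 1 absorbing accept = 4
Minimal DFA: 4 states


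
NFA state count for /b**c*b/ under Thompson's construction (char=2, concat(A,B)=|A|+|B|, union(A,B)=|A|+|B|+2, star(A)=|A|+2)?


Syntax tree has 3 char leaf(s), 0 union(s), 3 star(s)
chars contribute 3×2 = 6; each union adds +2; each star adds +2
Total: 6 + 0 + 6 = 12 states


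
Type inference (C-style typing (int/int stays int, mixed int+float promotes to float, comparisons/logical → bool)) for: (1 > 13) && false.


Operand types: bool && bool
Rule: logical operators take bool operands and yield bool
Result type: bool


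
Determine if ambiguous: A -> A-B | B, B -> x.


precedence layered via separate nonterminal B: deterministic
Unambiguous


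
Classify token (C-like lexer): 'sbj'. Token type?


Pattern: letter/underscore followed by alphanumerics, not a keyword
Type: IDENTIFIER


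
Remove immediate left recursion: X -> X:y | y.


Left-recursive alternatives: X:y; non-recursive: y
Introduce X': X -> yX', X' -> :yX' | ε


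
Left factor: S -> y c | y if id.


Common prefix: 'y'
Factored: S -> y S', S' -> c | if id


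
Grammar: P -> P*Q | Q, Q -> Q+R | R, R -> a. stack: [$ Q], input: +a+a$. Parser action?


shift '+' to continue Q -> Q+R
Action: shift


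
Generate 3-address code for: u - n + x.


Break into single-operator statements:
t1 = u - n
t2 = t1 + x


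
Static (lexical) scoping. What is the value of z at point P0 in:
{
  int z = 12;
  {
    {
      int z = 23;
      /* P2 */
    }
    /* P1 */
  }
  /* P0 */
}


z declared in the same block as P0
z = 12


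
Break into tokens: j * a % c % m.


Scan left to right, longest-match per lexeme
Tokens: ID(j), OP(*), ID(a), OP(%), ID(c), OP(%), ID(m)


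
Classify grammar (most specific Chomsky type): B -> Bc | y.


Left-linear: every RHS is a terminal or one nonterminal followed by a terminal
Classification: Type 3 (Regular)


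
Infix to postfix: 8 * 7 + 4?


Left to right (same or higher precedence on left)
Postfix: 8 7 * 4 +


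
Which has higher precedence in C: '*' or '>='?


'*' is multiplicative (level 10); '>=' is relational (level 7)
Higher level binds tighter
'*' has higher precedence than '>='


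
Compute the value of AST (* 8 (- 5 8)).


Evaluate inner: (- 5 8) = -3
Evaluate root: (* 8 -3) = -24
Result: -24


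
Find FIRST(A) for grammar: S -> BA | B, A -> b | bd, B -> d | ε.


Per alternative of A: FIRST(b) = {b}; FIRST(bd) = {b}
FIRST(A) = {b}


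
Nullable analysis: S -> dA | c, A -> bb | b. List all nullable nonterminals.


A nonterminal is nullable iff some alternative derives ε (directly, or every symbol in it is nullable)
Nullable: {}


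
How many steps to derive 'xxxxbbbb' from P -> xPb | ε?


Derivation: P => xPb => xxPbb => xxxPbbb => xxxxPbbbb => xxxxbbbb
Steps: 5


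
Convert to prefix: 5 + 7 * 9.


'*' binds tighter: tree is (+ 5 (* 7 9))
Prefix: + 5 * 7 9


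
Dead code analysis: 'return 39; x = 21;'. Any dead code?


statement follows a return and is unreachable
Dead: 'x = 21'


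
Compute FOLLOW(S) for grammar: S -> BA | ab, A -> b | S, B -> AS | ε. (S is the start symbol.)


$ ∈ FOLLOW(S). For each A -> αBβ: add FIRST(β)\{ε} to FOLLOW(B); if β nullable, add FOLLOW(A).
FOLLOW(S) = {$, a, b}


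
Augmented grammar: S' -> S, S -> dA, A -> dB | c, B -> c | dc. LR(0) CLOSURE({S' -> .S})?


Start: S' -> .S
For each item with dot before a nonterminal B, add B -> .γ for every B-production
Closure: [S' -> .S, S -> .dA]


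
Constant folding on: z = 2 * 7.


2 * 7 = 14 at compile time
Optimized: z = 14


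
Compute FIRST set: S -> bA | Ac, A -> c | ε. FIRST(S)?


Per alternative of S: FIRST(bA) = {b}; FIRST(Ac) = {c}
FIRST(S) = {b, c}


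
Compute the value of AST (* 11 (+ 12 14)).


Evaluate inner: (+ 12 14) = 26
Evaluate root: (* 11 26) = 286
Result: 286


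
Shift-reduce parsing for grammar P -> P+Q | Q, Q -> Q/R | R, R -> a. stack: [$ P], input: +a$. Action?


shift '+' to continue P -> P+Q
Action: shift


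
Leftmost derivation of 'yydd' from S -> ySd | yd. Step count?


Derivation: S => ySd => yydd
Steps: 2


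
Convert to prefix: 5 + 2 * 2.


'*' binds tighter: tree is (+ 5 (* 2 2))
Prefix: + 5 * 2 2


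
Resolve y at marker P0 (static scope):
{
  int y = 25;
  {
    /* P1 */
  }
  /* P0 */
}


y declared in the same block as P0
y = 25


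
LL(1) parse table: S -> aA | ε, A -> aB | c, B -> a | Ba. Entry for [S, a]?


For [S, a]: 'a' ∈ FIRST(aA)
Entry: S -> aA


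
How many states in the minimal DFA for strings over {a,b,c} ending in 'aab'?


Track the longest suffix of input matching a prefix of 'aab': 4 classes (prefixes of length 0..3)
Minimal DFA: 4 states


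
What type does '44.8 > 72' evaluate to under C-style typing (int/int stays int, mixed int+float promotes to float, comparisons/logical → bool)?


Operand types: float > int
Rule: comparison yields bool
Result type: bool


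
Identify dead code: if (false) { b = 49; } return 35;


condition is constant false, so the whole block is unreachable
Dead: 'if (false) { b = 49; }'


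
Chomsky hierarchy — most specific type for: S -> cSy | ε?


Single nonterminal LHS, but c^n y^n is not regular
Classification: Type 2 (Context-Free)


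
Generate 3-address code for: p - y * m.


Break into single-operator statements:
t1 = y * m
t2 = p - t1


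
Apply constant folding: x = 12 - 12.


12 - 12 = 0 at compile time
Optimized: x = 0


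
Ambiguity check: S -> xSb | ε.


balanced x^n…b^n: each string has a unique parse
Unambiguous


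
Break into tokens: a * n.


Scan left to right, longest-match per lexeme
Tokens: ID(a), OP(*), ID(n)


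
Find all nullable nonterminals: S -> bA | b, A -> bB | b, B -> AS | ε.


A nonterminal is nullable iff some alternative derives ε (directly, or every symbol in it is nullable)
Nullable: {B}


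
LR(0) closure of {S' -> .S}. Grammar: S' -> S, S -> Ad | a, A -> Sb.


Start: S' -> .S
For each item with dot before a nonterminal B, add B -> .γ for every B-production
Closure: [S' -> .S, S -> .Ad, S -> .a, A -> .Sb]


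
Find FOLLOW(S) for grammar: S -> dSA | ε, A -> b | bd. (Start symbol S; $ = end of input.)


$ ∈ FOLLOW(S). For each A -> αBβ: add FIRST(β)\{ε} to FOLLOW(B); if β nullable, add FOLLOW(A).
FOLLOW(S) = {$, b}


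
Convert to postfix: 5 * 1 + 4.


Left to right (same or higher precedence on left)
Postfix: 5 1 * 4 +


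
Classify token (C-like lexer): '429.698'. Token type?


Pattern: digits with a decimal point
Type: FLOAT_LITERAL


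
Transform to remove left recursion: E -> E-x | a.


Left-recursive alternatives: E-x; non-recursive: a
Introduce E': E -> aE', E' -> -xE' | ε


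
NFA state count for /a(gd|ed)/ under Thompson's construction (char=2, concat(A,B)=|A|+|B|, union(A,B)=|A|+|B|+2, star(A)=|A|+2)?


Syntax tree has 5 char leaf(s), 1 union(s), 0 star(s)
chars contribute 5×2 = 10; each union adds +2; each star adds +2
Total: 10 + 2 + 0 = 12 states


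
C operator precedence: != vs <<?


'<<' is shift (level 8); '!=' is equality (level 6)
Higher level binds tighter
'<<' has higher precedence than '!='


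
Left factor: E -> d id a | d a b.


Common prefix: 'd'
Factored: E -> d E', E' -> id a | a b


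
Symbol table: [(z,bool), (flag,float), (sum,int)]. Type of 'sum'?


Lookup 'sum' → type int


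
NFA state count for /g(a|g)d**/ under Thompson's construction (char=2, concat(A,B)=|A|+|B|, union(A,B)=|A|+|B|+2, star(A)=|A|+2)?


Syntax tree has 4 char leaf(s), 1 union(s), 2 star(s)
chars contribute 4×2 = 8; each union adds +2; each star adds +2
Total: 8 + 2 + 4 = 14 states


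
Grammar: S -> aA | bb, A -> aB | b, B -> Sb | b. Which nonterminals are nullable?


A nonterminal is nullable iff some alternative derives ε (directly, or every symbol in it is nullable)
Nullable: {}


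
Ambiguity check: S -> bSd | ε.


balanced b^n…d^n: each string has a unique parse
Unambiguous


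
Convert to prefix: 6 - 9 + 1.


left-to-right (same/higher precedence on left): tree is (+ (- 6 9) 1)
Prefix: + - 6 9 1


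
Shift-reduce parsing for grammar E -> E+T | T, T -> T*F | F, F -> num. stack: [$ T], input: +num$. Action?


lookahead ∉ {*} so T won't extend; reduce E -> T
Action: reduce (E -> T)


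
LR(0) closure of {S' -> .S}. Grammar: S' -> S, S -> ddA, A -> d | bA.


Start: S' -> .S
For each item with dot before a nonterminal B, add B -> .γ for every B-production
Closure: [S' -> .S, S -> .ddA]


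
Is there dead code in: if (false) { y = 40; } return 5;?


condition is constant false, so the whole block is unreachable
Dead: 'if (false) { y = 40; }'


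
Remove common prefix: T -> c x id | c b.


Common prefix: 'c'
Factored: T -> c T', T' -> x id | b


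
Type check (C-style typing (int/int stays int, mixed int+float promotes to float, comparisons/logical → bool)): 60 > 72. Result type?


Operand types: int > int
Rule: comparison yields bool
Result type: bool


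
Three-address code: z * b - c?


Break into single-operator statements:
t1 = z * b
t2 = t1 - c


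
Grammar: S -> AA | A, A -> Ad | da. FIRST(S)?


Per alternative of S: FIRST(AA) = {d}; FIRST(A) = {d}
FIRST(S) = {d}


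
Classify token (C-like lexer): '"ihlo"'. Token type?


Pattern: double-quoted sequence
Type: STRING_LITERAL


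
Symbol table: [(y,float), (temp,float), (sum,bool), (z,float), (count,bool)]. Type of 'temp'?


Lookup 'temp' → type float


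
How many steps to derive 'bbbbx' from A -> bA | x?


Derivation: A => bA => bbA => bbbA => bbbbA => bbbbx
Steps: 5


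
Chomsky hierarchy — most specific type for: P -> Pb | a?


Left-linear: every RHS is a terminal or one nonterminal followed by a terminal
Classification: Type 3 (Regular)
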